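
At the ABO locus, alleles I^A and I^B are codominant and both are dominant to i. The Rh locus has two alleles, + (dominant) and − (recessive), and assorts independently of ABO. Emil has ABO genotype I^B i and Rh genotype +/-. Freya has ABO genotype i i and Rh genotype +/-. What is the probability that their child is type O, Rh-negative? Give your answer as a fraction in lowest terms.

ABO cross I^B i × i i → offspring phenotypes: 1/2 O, 1/2 B.
Rh cross +/- × +/- → 3/4 Rh+, 1/4 Rh-.
Independent loci: P(type O, Rh-negative) = 1/2 × 1/4 = 1/8.

1/8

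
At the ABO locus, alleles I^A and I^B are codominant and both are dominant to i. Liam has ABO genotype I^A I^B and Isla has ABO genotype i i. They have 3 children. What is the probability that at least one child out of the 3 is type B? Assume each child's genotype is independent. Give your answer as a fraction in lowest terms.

ABO cross I^A I^B × i i → 1/2 A, 1/2 B.
So P(type B) = 1/2 per child.
P(none) = (1/2)^3 = 1/8; P(at least one) = 1 − 1/8 = 7/8.

7/8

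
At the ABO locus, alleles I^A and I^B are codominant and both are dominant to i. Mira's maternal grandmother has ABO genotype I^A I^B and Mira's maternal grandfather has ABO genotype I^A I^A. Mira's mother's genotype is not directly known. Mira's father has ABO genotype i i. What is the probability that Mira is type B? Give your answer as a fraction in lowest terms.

Mira's mother's ABO genotype from I^A I^B × I^A I^A: 1/2 I^A I^A, 1/2 I^A I^B.
Crossing each possibility with the father i i and summing P(type B): 1/2·0 + 1/2·1/2 = 1/4.

1/4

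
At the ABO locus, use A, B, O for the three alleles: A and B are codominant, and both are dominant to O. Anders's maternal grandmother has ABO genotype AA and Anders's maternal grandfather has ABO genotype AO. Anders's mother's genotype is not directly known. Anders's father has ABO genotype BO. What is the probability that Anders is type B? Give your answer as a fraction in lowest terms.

Anders's mother's ABO genotype from AA × AO: 1/2 AA, 1/2 AO.
Crossing each possibility with the father BO and summing P(type B): 1/2·0 + 1/2·1/4 = 1/8.

1/8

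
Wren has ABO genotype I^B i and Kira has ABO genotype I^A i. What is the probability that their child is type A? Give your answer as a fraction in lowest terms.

1/4

ABO cross I^B i × I^A i → offspring phenotypes: 1/4 O, 1/4 A, 1/4 B, 1/4 AB.
So P(type A) = 1/4.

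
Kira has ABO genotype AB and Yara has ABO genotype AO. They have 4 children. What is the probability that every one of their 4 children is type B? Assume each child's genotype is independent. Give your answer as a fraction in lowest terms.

ABO cross AB × AO → 1/2 A, 1/4 B, 1/4 AB.
So P(type B) = 1/4 per child.
All 4 independent: (1/4)^4 = 1/256.

1/256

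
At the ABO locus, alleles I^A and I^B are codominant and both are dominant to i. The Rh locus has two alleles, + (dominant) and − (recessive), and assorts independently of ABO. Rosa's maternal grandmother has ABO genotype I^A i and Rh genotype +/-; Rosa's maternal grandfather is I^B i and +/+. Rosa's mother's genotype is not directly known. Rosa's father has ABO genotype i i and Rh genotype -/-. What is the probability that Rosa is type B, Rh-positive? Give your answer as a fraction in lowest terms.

3/16

Rosa's mother's ABO genotype from I^A i × I^B i: 1/4 I^A I^B, 1/4 I^A i, 1/4 I^B i, 1/4 i i.
Crossing each possibility with the father i i and summing P(type B): 1/4·1/2 + 1/4·0 + 1/4·1/2 + 1/4·0 = 1/4.
Similarly for Rh via the mother's Rh distribution: P(Rh+) = 3/4.
Independent loci: 1/4 × 3/4 = 3/16.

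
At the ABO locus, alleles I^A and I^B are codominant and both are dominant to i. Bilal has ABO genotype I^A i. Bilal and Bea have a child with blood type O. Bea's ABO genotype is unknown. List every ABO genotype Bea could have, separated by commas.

I^A i, I^B i, i i

For each candidate genotype of Bea, check whether crossing it with I^A i can produce every observed child phenotype.
  I^A I^A → possible child types {A} ✗
  I^A I^B → possible child types {A, B, AB} ✗
  I^A i → possible child types {O, A} ✓
  I^B I^B → possible child types {B, AB} ✗
  I^B i → possible child types {O, A, B, AB} ✓
  i i → possible child types {O, A} ✓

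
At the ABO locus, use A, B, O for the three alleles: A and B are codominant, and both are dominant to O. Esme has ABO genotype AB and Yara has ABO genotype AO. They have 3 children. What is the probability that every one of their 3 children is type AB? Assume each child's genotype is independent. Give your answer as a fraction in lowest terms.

ABO cross AB × AO → 1/2 A, 1/4 B, 1/4 AB.
So P(type AB) = 1/4 per child.
All 3 independent: (1/4)^3 = 1/64.

1/64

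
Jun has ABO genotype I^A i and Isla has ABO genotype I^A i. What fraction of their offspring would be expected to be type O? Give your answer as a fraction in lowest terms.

1/4

ABO cross I^A i × I^A i → offspring phenotypes: 1/4 O, 3/4 A.
So P(type O) = 1/4.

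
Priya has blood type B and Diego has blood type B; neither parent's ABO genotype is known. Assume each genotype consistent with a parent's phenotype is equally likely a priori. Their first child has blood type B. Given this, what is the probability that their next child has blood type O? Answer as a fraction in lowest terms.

Possible genotypes: Priya ∈ {I^B I^B, I^B i}; Diego ∈ {I^B I^B, I^B i}.
Weight each parental genotype pair by prior × P(type-B child):
  I^B I^B × I^B I^B: posterior weight 4/15; P(next child type O) = 0.
  I^B I^B × I^B i: posterior weight 4/15; P(next child type O) = 0.
  I^B i × I^B I^B: posterior weight 4/15; P(next child type O) = 0.
  I^B i × I^B i: posterior weight 1/5; P(next child type O) = 1/4.
Weighted sum = 1/20.

1/20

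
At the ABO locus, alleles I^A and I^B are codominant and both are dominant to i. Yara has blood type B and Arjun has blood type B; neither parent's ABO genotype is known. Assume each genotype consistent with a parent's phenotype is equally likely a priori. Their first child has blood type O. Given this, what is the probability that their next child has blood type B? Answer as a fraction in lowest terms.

Possible genotypes: Yara ∈ {I^B I^B, I^B i}; Arjun ∈ {I^B I^B, I^B i}.
Weight each parental genotype pair by prior × P(type-O child):
  I^B i × I^B i: posterior weight 1; P(next child type B) = 3/4.
Weighted sum = 3/4.

3/4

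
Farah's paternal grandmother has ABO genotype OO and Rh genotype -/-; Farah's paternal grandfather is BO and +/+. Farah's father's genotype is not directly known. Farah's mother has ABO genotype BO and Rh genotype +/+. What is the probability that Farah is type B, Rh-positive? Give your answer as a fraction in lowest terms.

5/8

Farah's father's ABO genotype from OO × BO: 1/2 BO, 1/2 OO.
Crossing each possibility with the mother BO and summing P(type B): 1/2·3/4 + 1/2·1/2 = 5/8.
Similarly for Rh via the father's Rh distribution: P(Rh+) = 1.
Independent loci: 5/8 × 1 = 5/8.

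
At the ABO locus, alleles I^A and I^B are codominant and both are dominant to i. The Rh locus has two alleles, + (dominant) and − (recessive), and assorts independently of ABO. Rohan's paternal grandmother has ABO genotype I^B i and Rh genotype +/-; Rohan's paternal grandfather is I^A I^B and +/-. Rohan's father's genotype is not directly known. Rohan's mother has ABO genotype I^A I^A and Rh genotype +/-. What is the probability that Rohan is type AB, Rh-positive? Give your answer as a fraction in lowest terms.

3/8

Rohan's father's ABO genotype from I^B i × I^A I^B: 1/4 I^A I^B, 1/4 I^A i, 1/4 I^B I^B, 1/4 I^B i.
Crossing each possibility with the mother I^A I^A and summing P(type AB): 1/4·1/2 + 1/4·0 + 1/4·1 + 1/4·1/2 = 1/2.
Similarly for Rh via the father's Rh distribution: P(Rh+) = 3/4.
Independent loci: 1/2 × 3/4 = 3/8.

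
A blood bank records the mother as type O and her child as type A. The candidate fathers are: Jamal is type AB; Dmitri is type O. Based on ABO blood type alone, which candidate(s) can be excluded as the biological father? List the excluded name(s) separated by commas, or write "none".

A candidate is excluded only if no genotype consistent with his phenotype could produce a type A child with a type O mother.
Dmitri (type O): no genotype consistent with that phenotype can produce a type-A child with a type-O mother.

Dmitri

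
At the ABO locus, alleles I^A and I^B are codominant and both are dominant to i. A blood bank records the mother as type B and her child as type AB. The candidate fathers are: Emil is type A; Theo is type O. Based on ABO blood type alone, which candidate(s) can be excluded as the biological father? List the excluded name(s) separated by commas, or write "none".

A candidate is excluded only if no genotype consistent with his phenotype could produce a type AB child with a type B mother.
Theo (type O): no genotype consistent with that phenotype can produce a type-AB child with a type-B mother.

Theo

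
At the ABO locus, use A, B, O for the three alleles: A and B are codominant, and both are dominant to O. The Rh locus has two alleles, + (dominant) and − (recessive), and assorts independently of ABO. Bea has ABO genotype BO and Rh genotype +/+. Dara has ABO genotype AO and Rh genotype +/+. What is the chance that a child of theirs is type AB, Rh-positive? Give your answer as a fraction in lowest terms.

ABO cross BO × AO → offspring phenotypes: 1/4 O, 1/4 A, 1/4 B, 1/4 AB.
Rh cross +/+ × +/+ → 1 Rh+.
Independent loci: P(type AB, Rh-positive) = 1/4 × 1 = 1/4.

1/4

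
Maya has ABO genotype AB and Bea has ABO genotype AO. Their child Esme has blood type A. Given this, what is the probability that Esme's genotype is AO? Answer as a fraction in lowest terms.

Cross AB × AO → 1/4 AA, 1/4 AB, 1/4 AO, 1/4 BO.
Type-A genotypes among offspring: AA (1/4), AO (1/4); total 1/2.
P(AO | type A) = (1/4) / (1/2) = 1/2.

1/2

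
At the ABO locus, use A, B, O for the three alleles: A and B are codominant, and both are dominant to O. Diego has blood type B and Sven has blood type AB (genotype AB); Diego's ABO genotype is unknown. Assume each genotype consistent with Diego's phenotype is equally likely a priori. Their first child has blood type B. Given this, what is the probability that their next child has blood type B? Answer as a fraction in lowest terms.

1/2

Possible genotypes: Diego ∈ {BB, BO}; Sven ∈ {AB}.
Weight each parental genotype pair by prior × P(type-B child):
  BB × AB: posterior weight 1/2; P(next child type B) = 1/2.
  BO × AB: posterior weight 1/2; P(next child type B) = 1/2.
Weighted sum = 1/2.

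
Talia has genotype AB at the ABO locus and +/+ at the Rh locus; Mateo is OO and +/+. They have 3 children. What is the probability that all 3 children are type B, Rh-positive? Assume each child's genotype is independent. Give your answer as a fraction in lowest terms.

1/8

ABO cross AB × OO → 1/2 A, 1/2 B.
Rh cross +/+ × +/+ → 1 Rh+; so P(type B, Rh-positive) = 1/2 × 1 = 1/2 per child.
All 3 independent: (1/2)^3 = 1/8.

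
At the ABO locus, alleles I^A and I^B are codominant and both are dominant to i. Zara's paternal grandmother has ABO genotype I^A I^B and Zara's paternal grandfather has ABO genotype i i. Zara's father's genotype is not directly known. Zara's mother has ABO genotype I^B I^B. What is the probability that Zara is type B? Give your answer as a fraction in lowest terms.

Zara's father's ABO genotype from I^A I^B × i i: 1/2 I^A i, 1/2 I^B i.
Crossing each possibility with the mother I^B I^B and summing P(type B): 1/2·1/2 + 1/2·1 = 3/4.

3/4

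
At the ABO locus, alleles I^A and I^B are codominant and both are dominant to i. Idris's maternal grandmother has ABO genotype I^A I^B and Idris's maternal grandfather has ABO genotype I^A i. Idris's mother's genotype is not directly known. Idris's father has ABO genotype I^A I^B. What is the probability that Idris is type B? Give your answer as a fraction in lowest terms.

Idris's mother's ABO genotype from I^A I^B × I^A i: 1/4 I^A I^A, 1/4 I^A I^B, 1/4 I^A i, 1/4 I^B i.
Crossing each possibility with the father I^A I^B and summing P(type B): 1/4·0 + 1/4·1/4 + 1/4·1/4 + 1/4·1/2 = 1/4.

1/4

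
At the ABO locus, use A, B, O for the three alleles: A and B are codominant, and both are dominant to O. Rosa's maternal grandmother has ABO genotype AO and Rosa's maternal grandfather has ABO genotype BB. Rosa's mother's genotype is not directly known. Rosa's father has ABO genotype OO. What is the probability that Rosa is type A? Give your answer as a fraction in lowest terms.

1/4

Rosa's mother's ABO genotype from AO × BB: 1/2 AB, 1/2 BO.
Crossing each possibility with the father OO and summing P(type A): 1/2·1/2 + 1/2·0 = 1/4.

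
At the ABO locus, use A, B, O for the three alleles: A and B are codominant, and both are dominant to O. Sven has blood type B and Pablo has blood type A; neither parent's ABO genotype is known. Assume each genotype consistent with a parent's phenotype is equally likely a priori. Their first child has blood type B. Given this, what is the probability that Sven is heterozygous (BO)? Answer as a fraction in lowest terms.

1/3

Possible genotypes: Sven ∈ {BB, BO}; Pablo ∈ {AA, AO}.
Weight each parental genotype pair by prior × P(type-B child):
  BB × AO: posterior weight 2/3.
  BO × AO: posterior weight 1/3.
Sum the posterior weight over pairs where Sven is BO: 1/3.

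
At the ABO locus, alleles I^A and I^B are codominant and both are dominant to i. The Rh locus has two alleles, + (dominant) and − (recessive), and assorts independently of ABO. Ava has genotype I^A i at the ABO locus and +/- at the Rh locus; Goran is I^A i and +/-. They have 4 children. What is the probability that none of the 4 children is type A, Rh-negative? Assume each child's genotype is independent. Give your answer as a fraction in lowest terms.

ABO cross I^A i × I^A i → 1/4 O, 3/4 A.
Rh cross +/- × +/- → 3/4 Rh+, 1/4 Rh-; so P(type A, Rh-negative) = 3/4 × 1/4 = 3/16 per child.
P(not type A, Rh-negative) = 13/16 for one child; (13/16)^4 = 28561/65536.

28561/65536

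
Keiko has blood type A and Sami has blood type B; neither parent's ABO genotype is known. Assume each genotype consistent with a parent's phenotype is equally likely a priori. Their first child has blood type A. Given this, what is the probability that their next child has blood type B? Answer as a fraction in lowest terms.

1/12

Possible genotypes: Keiko ∈ {AA, AO}; Sami ∈ {BB, BO}.
Weight each parental genotype pair by prior × P(type-A child):
  AA × BO: posterior weight 2/3; P(next child type B) = 0.
  AO × BO: posterior weight 1/3; P(next child type B) = 1/4.
Weighted sum = 1/12.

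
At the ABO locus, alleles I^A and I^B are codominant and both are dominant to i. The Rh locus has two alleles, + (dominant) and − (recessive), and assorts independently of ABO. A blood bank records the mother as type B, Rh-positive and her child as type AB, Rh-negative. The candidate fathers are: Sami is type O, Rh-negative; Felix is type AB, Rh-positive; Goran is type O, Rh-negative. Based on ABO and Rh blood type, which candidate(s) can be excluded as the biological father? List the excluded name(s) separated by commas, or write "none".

Sami, Goran

A candidate is excluded only if no genotype consistent with his phenotype could produce a type AB, Rh-negative child with a type B, Rh-positive mother.
Sami (type O, Rh-): no genotype consistent with that phenotype can produce a type-AB Rh- child with a type-B mother.
Goran (type O, Rh-): no genotype consistent with that phenotype can produce a type-AB Rh- child with a type-B mother.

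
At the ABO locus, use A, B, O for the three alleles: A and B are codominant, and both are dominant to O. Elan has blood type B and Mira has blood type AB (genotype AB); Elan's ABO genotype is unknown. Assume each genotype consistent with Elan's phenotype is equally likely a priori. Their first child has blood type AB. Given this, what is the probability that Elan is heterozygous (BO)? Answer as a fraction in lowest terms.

1/3

Possible genotypes: Elan ∈ {BB, BO}; Mira ∈ {AB}.
Weight each parental genotype pair by prior × P(type-AB child):
  BB × AB: posterior weight 2/3.
  BO × AB: posterior weight 1/3.
Sum the posterior weight over pairs where Elan is BO: 1/3.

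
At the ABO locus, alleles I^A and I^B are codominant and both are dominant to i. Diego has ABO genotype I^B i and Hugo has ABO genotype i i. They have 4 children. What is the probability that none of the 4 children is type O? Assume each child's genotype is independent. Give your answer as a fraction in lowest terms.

ABO cross I^B i × i i → 1/2 O, 1/2 B.
So P(type O) = 1/2 per child.
P(not type O) = 1/2 for one child; (1/2)^4 = 1/16.

1/16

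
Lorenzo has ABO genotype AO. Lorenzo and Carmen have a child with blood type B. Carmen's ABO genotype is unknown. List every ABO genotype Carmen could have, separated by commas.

AB, BB, BO

For each candidate genotype of Carmen, check whether crossing it with AO can produce every observed child phenotype.
  AA → possible child types {A} ✗
  AB → possible child types {A, B, AB} ✓
  AO → possible child types {O, A} ✗
  BB → possible child types {B, AB} ✓
  BO → possible child types {O, A, B, AB} ✓
  OO → possible child types {O, A} ✗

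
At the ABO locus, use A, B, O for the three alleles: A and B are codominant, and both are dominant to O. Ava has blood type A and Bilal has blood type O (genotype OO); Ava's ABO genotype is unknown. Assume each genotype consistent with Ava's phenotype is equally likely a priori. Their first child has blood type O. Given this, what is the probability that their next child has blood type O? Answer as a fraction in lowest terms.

Possible genotypes: Ava ∈ {AA, AO}; Bilal ∈ {OO}.
Weight each parental genotype pair by prior × P(type-O child):
  AO × OO: posterior weight 1; P(next child type O) = 1/2.
Weighted sum = 1/2.

1/2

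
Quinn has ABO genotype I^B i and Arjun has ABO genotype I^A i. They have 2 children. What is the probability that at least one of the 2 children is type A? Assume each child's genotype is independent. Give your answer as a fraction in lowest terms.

ABO cross I^B i × I^A i → 1/4 O, 1/4 A, 1/4 B, 1/4 AB.
So P(type A) = 1/4 per child.
P(none) = (3/4)^2 = 9/16; P(at least one) = 1 − 9/16 = 7/16.

7/16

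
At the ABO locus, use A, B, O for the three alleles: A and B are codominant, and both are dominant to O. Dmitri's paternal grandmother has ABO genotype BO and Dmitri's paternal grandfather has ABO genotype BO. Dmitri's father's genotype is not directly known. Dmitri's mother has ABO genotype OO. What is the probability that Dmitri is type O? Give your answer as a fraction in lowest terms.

Dmitri's father's ABO genotype from BO × BO: 1/4 BB, 1/2 BO, 1/4 OO.
Crossing each possibility with the mother OO and summing P(type O): 1/4·0 + 1/2·1/2 + 1/4·1 = 1/2.

1/2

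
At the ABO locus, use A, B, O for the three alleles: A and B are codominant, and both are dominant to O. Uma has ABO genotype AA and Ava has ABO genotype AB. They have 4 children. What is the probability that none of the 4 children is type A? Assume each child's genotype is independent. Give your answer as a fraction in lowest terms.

ABO cross AA × AB → 1/2 A, 1/2 AB.
So P(type A) = 1/2 per child.
P(not type A) = 1/2 for one child; (1/2)^4 = 1/16.

1/16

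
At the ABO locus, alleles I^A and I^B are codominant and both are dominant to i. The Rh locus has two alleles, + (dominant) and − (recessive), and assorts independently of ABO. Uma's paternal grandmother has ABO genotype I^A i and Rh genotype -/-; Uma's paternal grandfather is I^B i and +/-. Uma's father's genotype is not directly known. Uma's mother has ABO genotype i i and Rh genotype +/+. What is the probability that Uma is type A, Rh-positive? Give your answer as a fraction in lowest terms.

Uma's father's ABO genotype from I^A i × I^B i: 1/4 I^A I^B, 1/4 I^A i, 1/4 I^B i, 1/4 i i.
Crossing each possibility with the mother i i and summing P(type A): 1/4·1/2 + 1/4·1/2 + 1/4·0 + 1/4·0 = 1/4.
Similarly for Rh via the father's Rh distribution: P(Rh+) = 1.
Independent loci: 1/4 × 1 = 1/4.

1/4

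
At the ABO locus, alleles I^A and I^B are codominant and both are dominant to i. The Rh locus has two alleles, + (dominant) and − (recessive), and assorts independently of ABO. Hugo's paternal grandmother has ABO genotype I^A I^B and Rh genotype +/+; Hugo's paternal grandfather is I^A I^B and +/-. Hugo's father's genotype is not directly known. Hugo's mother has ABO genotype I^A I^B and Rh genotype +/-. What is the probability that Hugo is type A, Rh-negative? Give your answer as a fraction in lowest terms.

Hugo's father's ABO genotype from I^A I^B × I^A I^B: 1/4 I^A I^A, 1/2 I^A I^B, 1/4 I^B I^B.
Crossing each possibility with the mother I^A I^B and summing P(type A): 1/4·1/2 + 1/2·1/4 + 1/4·0 = 1/4.
Similarly for Rh via the father's Rh distribution: P(Rh-) = 1/8.
Independent loci: 1/4 × 1/8 = 1/32.

1/32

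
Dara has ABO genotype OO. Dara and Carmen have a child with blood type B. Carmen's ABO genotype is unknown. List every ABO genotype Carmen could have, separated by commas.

AB, BB, BO

For each candidate genotype of Carmen, check whether crossing it with OO can produce every observed child phenotype.
  AA → possible child types {A} ✗
  AB → possible child types {A, B} ✓
  AO → possible child types {O, A} ✗
  BB → possible child types {B} ✓
  BO → possible child types {O, B} ✓
  OO → possible child types {O} ✗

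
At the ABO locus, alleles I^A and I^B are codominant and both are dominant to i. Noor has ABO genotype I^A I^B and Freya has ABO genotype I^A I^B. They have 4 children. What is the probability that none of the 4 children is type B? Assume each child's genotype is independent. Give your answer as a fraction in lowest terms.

ABO cross I^A I^B × I^A I^B → 1/4 A, 1/4 B, 1/2 AB.
So P(type B) = 1/4 per child.
P(not type B) = 3/4 for one child; (3/4)^4 = 81/256.

81/256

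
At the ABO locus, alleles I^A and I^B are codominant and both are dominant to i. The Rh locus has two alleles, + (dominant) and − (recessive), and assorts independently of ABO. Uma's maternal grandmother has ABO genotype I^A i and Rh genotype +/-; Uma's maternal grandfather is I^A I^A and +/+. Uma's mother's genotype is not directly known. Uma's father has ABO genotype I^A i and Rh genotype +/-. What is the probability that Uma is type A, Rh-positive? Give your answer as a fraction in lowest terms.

Uma's mother's ABO genotype from I^A i × I^A I^A: 1/2 I^A I^A, 1/2 I^A i.
Crossing each possibility with the father I^A i and summing P(type A): 1/2·1 + 1/2·3/4 = 7/8.
Similarly for Rh via the mother's Rh distribution: P(Rh+) = 7/8.
Independent loci: 7/8 × 7/8 = 49/64.

49/64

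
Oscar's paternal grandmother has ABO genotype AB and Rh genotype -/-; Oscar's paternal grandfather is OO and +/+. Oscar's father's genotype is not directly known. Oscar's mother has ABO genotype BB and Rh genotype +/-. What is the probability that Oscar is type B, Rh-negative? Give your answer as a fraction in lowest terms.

Oscar's father's ABO genotype from AB × OO: 1/2 AO, 1/2 BO.
Crossing each possibility with the mother BB and summing P(type B): 1/2·1/2 + 1/2·1 = 3/4.
Similarly for Rh via the father's Rh distribution: P(Rh-) = 1/4.
Independent loci: 3/4 × 1/4 = 3/16.

3/16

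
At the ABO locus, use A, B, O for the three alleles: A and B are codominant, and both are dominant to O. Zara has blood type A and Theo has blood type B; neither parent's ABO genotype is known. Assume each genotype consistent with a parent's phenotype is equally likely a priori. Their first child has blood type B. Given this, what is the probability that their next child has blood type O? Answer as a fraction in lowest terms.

Possible genotypes: Zara ∈ {AA, AO}; Theo ∈ {BB, BO}.
Weight each parental genotype pair by prior × P(type-B child):
  AO × BB: posterior weight 2/3; P(next child type O) = 0.
  AO × BO: posterior weight 1/3; P(next child type O) = 1/4.
Weighted sum = 1/12.

1/12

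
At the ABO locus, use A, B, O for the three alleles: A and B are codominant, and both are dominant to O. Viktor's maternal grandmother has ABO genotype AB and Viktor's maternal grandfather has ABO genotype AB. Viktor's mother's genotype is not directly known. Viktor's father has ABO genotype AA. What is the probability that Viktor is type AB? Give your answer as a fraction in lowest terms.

Viktor's mother's ABO genotype from AB × AB: 1/4 AA, 1/2 AB, 1/4 BB.
Crossing each possibility with the father AA and summing P(type AB): 1/4·0 + 1/2·1/2 + 1/4·1 = 1/2.

1/2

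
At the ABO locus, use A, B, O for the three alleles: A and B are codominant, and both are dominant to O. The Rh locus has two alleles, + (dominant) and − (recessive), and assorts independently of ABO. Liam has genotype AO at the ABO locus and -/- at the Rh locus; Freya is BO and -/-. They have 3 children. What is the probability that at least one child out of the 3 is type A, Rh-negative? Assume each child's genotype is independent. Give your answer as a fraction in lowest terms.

37/64

ABO cross AO × BO → 1/4 O, 1/4 A, 1/4 B, 1/4 AB.
Rh cross -/- × -/- → 1 Rh-; so P(type A, Rh-negative) = 1/4 × 1 = 1/4 per child.
P(none) = (3/4)^3 = 27/64; P(at least one) = 1 − 27/64 = 37/64.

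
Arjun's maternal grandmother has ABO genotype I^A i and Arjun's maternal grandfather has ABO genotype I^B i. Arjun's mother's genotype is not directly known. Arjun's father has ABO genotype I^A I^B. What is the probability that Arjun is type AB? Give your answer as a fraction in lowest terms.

Arjun's mother's ABO genotype from I^A i × I^B i: 1/4 I^A I^B, 1/4 I^A i, 1/4 I^B i, 1/4 i i.
Crossing each possibility with the father I^A I^B and summing P(type AB): 1/4·1/2 + 1/4·1/4 + 1/4·1/4 + 1/4·0 = 1/4.

1/4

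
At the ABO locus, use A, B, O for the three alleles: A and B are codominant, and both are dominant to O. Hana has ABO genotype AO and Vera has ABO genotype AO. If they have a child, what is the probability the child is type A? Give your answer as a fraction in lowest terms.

ABO cross AO × AO → offspring phenotypes: 1/4 O, 3/4 A.
So P(type A) = 3/4.

3/4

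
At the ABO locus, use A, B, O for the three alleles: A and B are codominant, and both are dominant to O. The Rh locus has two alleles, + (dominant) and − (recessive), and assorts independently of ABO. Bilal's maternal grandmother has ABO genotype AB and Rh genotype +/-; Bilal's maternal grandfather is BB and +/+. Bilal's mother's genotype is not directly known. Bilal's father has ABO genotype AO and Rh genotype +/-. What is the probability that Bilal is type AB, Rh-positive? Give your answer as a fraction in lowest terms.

21/64

Bilal's mother's ABO genotype from AB × BB: 1/2 AB, 1/2 BB.
Crossing each possibility with the father AO and summing P(type AB): 1/2·1/4 + 1/2·1/2 = 3/8.
Similarly for Rh via the mother's Rh distribution: P(Rh+) = 7/8.
Independent loci: 3/8 × 7/8 = 21/64.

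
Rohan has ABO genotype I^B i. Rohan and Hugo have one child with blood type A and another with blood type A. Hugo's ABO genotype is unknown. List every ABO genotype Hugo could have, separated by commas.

For each candidate genotype of Hugo, check whether crossing it with I^B i can produce every observed child phenotype.
  I^A I^A → possible child types {A, AB} ✓
  I^A I^B → possible child types {A, B, AB} ✓
  I^A i → possible child types {O, A, B, AB} ✓
  I^B I^B → possible child types {B} ✗
  I^B i → possible child types {O, B} ✗
  i i → possible child types {O, B} ✗

I^A I^A, I^A I^B, I^A i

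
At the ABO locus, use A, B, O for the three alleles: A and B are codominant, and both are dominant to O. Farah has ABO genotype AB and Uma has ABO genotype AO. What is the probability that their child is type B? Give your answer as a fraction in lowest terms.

ABO cross AB × AO → offspring phenotypes: 1/2 A, 1/4 B, 1/4 AB.
So P(type B) = 1/4.

1/4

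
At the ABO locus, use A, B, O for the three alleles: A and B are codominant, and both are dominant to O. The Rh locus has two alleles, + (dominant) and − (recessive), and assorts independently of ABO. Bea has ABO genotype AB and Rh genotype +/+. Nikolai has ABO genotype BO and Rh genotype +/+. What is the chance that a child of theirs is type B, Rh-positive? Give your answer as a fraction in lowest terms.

1/2

ABO cross AB × BO → offspring phenotypes: 1/4 A, 1/2 B, 1/4 AB.
Rh cross +/+ × +/+ → 1 Rh+.
Independent loci: P(type B, Rh-positive) = 1/2 × 1 = 1/2.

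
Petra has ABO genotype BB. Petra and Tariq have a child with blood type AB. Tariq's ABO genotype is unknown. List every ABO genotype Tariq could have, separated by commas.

AA, AB, AO

For each candidate genotype of Tariq, check whether crossing it with BB can produce every observed child phenotype.
  AA → possible child types {AB} ✓
  AB → possible child types {B, AB} ✓
  AO → possible child types {B, AB} ✓
  BB → possible child types {B} ✗
  BO → possible child types {B} ✗
  OO → possible child types {B} ✗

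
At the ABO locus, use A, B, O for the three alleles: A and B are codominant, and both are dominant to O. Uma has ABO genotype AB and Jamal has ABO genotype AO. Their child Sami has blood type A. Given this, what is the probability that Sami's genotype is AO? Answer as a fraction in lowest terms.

Cross AB × AO → 1/4 AA, 1/4 AB, 1/4 AO, 1/4 BO.
Type-A genotypes among offspring: AA (1/4), AO (1/4); total 1/2.
P(AO | type A) = (1/4) / (1/2) = 1/2.

1/2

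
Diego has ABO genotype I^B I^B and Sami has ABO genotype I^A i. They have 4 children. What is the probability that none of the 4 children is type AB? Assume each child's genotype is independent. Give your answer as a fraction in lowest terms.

ABO cross I^B I^B × I^A i → 1/2 B, 1/2 AB.
So P(type AB) = 1/2 per child.
P(not type AB) = 1/2 for one child; (1/2)^4 = 1/16.

1/16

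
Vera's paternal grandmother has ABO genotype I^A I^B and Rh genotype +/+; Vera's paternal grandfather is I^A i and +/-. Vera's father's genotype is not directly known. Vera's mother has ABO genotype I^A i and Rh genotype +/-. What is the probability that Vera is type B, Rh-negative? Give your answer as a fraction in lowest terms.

Vera's father's ABO genotype from I^A I^B × I^A i: 1/4 I^A I^A, 1/4 I^A I^B, 1/4 I^A i, 1/4 I^B i.
Crossing each possibility with the mother I^A i and summing P(type B): 1/4·0 + 1/4·1/4 + 1/4·0 + 1/4·1/4 = 1/8.
Similarly for Rh via the father's Rh distribution: P(Rh-) = 1/8.
Independent loci: 1/8 × 1/8 = 1/64.

1/64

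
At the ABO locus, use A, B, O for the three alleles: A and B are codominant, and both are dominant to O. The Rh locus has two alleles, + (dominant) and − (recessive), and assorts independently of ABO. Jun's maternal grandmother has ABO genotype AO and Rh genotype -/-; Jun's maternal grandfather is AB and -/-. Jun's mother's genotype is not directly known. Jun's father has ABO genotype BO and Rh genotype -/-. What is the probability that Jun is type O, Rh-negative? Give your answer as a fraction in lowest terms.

1/8

Jun's mother's ABO genotype from AO × AB: 1/4 AA, 1/4 AB, 1/4 AO, 1/4 BO.
Crossing each possibility with the father BO and summing P(type O): 1/4·0 + 1/4·0 + 1/4·1/4 + 1/4·1/4 = 1/8.
Similarly for Rh via the mother's Rh distribution: P(Rh-) = 1.
Independent loci: 1/8 × 1 = 1/8.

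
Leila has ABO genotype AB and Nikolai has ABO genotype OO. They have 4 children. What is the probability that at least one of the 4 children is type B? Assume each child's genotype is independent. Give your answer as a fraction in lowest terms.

15/16

ABO cross AB × OO → 1/2 A, 1/2 B.
So P(type B) = 1/2 per child.
P(none) = (1/2)^4 = 1/16; P(at least one) = 1 − 1/16 = 15/16.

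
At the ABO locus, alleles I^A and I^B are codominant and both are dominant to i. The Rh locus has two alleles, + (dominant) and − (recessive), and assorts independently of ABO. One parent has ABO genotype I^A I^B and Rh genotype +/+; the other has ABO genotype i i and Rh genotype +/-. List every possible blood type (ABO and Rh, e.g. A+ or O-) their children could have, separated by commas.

Gametes from I^A I^B × i i give offspring ABO genotypes I^A i, I^B i, i.e. phenotypes A, B.
Rh cross +/+ × +/- → phenotypes Rh+.
Combining independently: A+, B+.

A+, B+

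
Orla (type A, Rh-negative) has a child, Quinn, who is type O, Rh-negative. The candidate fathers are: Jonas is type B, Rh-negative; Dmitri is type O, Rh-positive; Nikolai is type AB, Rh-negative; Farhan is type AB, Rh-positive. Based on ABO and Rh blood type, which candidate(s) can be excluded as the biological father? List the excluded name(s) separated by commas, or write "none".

A candidate is excluded only if no genotype consistent with his phenotype could produce a type O, Rh-negative child with a type A, Rh-negative mother.
Nikolai (type AB, Rh-): no genotype consistent with that phenotype can produce a type-O Rh- child with a type-A mother.
Farhan (type AB, Rh+): no genotype consistent with that phenotype can produce a type-O Rh- child with a type-A mother.

Nikolai, Farhan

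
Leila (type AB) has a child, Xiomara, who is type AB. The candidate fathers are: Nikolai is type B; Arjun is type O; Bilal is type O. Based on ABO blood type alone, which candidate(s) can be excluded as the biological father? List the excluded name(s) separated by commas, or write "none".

Arjun, Bilal

A candidate is excluded only if no genotype consistent with his phenotype could produce a type AB child with a type AB mother.
Arjun (type O): no genotype consistent with that phenotype can produce a type-AB child with a type-AB mother.
Bilal (type O): no genotype consistent with that phenotype can produce a type-AB child with a type-AB mother.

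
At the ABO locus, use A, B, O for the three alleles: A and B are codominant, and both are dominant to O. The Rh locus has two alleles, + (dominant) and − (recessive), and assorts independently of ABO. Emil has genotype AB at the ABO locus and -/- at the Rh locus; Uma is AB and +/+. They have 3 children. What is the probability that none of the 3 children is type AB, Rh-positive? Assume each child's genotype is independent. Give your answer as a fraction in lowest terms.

ABO cross AB × AB → 1/4 A, 1/4 B, 1/2 AB.
Rh cross -/- × +/+ → 1 Rh+; so P(type AB, Rh-positive) = 1/2 × 1 = 1/2 per child.
P(not type AB, Rh-positive) = 1/2 for one child; (1/2)^3 = 1/8.

1/8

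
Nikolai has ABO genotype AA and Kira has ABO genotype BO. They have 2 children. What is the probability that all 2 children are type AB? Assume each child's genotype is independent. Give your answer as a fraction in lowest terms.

ABO cross AA × BO → 1/2 A, 1/2 AB.
So P(type AB) = 1/2 per child.
All 2 independent: (1/2)^2 = 1/4.

1/4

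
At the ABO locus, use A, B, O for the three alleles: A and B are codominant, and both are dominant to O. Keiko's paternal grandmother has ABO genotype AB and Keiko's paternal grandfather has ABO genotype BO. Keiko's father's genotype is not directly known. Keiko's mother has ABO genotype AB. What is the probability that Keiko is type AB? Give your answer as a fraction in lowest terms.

Keiko's father's ABO genotype from AB × BO: 1/4 AB, 1/4 AO, 1/4 BB, 1/4 BO.
Crossing each possibility with the mother AB and summing P(type AB): 1/4·1/2 + 1/4·1/4 + 1/4·1/2 + 1/4·1/4 = 3/8.

3/8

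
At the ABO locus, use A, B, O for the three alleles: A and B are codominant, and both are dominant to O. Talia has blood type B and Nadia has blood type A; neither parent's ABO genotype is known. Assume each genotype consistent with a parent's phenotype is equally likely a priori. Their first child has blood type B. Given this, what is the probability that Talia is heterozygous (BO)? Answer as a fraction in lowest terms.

Possible genotypes: Talia ∈ {BB, BO}; Nadia ∈ {AA, AO}.
Weight each parental genotype pair by prior × P(type-B child):
  BB × AO: posterior weight 2/3.
  BO × AO: posterior weight 1/3.
Sum the posterior weight over pairs where Talia is BO: 1/3.

1/3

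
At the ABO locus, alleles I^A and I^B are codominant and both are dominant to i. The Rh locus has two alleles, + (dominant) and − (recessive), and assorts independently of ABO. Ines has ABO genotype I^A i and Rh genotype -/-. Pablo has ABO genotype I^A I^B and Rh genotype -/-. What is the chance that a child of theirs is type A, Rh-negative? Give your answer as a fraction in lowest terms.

1/2

ABO cross I^A i × I^A I^B → offspring phenotypes: 1/2 A, 1/4 B, 1/4 AB.
Rh cross -/- × -/- → 1 Rh-.
Independent loci: P(type A, Rh-negative) = 1/2 × 1 = 1/2.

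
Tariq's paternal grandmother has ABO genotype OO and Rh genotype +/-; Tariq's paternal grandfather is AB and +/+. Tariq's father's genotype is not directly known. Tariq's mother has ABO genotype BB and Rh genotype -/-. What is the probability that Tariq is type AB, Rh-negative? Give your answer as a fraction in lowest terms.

Tariq's father's ABO genotype from OO × AB: 1/2 AO, 1/2 BO.
Crossing each possibility with the mother BB and summing P(type AB): 1/2·1/2 + 1/2·0 = 1/4.
Similarly for Rh via the father's Rh distribution: P(Rh-) = 1/4.
Independent loci: 1/4 × 1/4 = 1/16.

1/16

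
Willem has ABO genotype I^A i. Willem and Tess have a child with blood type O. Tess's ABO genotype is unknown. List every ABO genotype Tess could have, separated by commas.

I^A i, I^B i, i i

For each candidate genotype of Tess, check whether crossing it with I^A i can produce every observed child phenotype.
  I^A I^A → possible child types {A} ✗
  I^A I^B → possible child types {A, B, AB} ✗
  I^A i → possible child types {O, A} ✓
  I^B I^B → possible child types {B, AB} ✗
  I^B i → possible child types {O, A, B, AB} ✓
  i i → possible child types {O, A} ✓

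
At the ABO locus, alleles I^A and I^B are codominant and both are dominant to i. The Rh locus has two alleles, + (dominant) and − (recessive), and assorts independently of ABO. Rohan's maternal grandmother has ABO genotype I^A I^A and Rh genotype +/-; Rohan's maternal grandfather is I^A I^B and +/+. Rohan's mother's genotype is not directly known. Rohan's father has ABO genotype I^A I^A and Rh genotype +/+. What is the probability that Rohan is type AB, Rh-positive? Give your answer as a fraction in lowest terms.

Rohan's mother's ABO genotype from I^A I^A × I^A I^B: 1/2 I^A I^A, 1/2 I^A I^B.
Crossing each possibility with the father I^A I^A and summing P(type AB): 1/2·0 + 1/2·1/2 = 1/4.
Similarly for Rh via the mother's Rh distribution: P(Rh+) = 1.
Independent loci: 1/4 × 1 = 1/4.

1/4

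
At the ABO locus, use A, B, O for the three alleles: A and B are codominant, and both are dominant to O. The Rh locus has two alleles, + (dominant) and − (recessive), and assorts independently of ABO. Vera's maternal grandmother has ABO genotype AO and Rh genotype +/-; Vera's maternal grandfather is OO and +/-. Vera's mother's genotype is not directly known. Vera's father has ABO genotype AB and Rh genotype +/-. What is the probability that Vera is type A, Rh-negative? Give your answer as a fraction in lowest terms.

Vera's mother's ABO genotype from AO × OO: 1/2 AO, 1/2 OO.
Crossing each possibility with the father AB and summing P(type A): 1/2·1/2 + 1/2·1/2 = 1/2.
Similarly for Rh via the mother's Rh distribution: P(Rh-) = 1/4.
Independent loci: 1/2 × 1/4 = 1/8.

1/8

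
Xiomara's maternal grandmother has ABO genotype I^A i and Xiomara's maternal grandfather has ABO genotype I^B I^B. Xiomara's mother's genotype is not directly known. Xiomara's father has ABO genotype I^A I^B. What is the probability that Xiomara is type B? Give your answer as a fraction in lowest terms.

3/8

Xiomara's mother's ABO genotype from I^A i × I^B I^B: 1/2 I^A I^B, 1/2 I^B i.
Crossing each possibility with the father I^A I^B and summing P(type B): 1/2·1/4 + 1/2·1/2 = 3/8.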